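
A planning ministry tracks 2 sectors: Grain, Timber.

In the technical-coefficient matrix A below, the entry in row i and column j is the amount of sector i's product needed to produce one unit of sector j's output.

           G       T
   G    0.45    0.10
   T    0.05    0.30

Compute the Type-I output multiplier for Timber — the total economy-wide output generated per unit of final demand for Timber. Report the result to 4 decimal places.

I − A =
  [   0.55    -0.10]
  [  -0.05     0.70]
det(I−A) = (0.55)(0.70) − (-0.10)(-0.05) = 0.3800
adj(I−A) = [[0.70, 0.10], [0.05, 0.55]]
(I − A)⁻¹ = adj(I−A) / det(I−A) ≈
  [   1.84211     0.26316]
  [   0.13158     1.44737]
The output multiplier for sector j is the column-j sum of the Leontief inverse (I − A)⁻¹ = adj(I−A) / det(I−A).
Column T of adj(I−A): (0.10, 0.55); det(I−A) = 0.3800.
m_T = (0.10 + 0.55) / 0.3800 = 0.65 / 0.3800 ≈ 1.7105.

m_T = 1.7105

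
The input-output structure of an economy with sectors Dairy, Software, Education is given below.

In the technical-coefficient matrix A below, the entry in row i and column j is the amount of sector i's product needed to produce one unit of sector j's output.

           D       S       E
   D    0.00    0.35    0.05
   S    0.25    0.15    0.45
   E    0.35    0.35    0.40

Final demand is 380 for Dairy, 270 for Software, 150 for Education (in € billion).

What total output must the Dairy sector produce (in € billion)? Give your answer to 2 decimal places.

I − A =
  [   1.00    -0.35    -0.05]
  [  -0.25     0.85    -0.45]
  [  -0.35    -0.35     0.60]
Cofactors of I−A, C_ij = (−1)^(i+j)·(minor ij) (rows/columns in the sector order above):
  C_11 = (0.85)(0.60) − (-0.45)(-0.35) = 0.3525
  C_12 = −[(-0.25)(0.60) − (-0.45)(-0.35)] = 0.3075
  C_13 = (-0.25)(-0.35) − (0.85)(-0.35) = 0.3850
  C_21 = −[(-0.35)(0.60) − (-0.05)(-0.35)] = 0.2275
  C_22 = (1.00)(0.60) − (-0.05)(-0.35) = 0.5825
  C_23 = −[(1.00)(-0.35) − (-0.35)(-0.35)] = 0.4725
  C_31 = (-0.35)(-0.45) − (-0.05)(0.85) = 0.2000
  C_32 = −[(1.00)(-0.45) − (-0.05)(-0.25)] = 0.4625
  C_33 = (1.00)(0.85) − (-0.35)(-0.25) = 0.7625
det(I−A) = Σ_j (I−A)_1j·C_1j = (1.00)(0.3525) + (-0.35)(0.3075) + (-0.05)(0.3850) = 0.225625
adj(I−A) = Cᵀ =
  [ 0.3525   0.2275   0.2000]
  [ 0.3075   0.5825   0.4625]
  [ 0.3850   0.4725   0.7625]
(I − A)⁻¹ = adj(I−A) / det(I−A) ≈
  [   1.5623     1.0083     0.8864]
  [   1.3629     2.5817     2.0499]
  [   1.7064     2.0942     3.3795]
x = (I − A)⁻¹ d = adj(I−A)·d / det(I−A), with det(I−A) = 0.225625:
  x_D = (0.3525·380 + 0.2275·270 + 0.2000·150) / 0.225625 = 225.375 / 0.225625 ≈ 998.89
  x_S = (0.3075·380 + 0.5825·270 + 0.4625·150) / 0.225625 = 343.50 / 0.225625 ≈ 1522.44
  x_E = (0.3850·380 + 0.4725·270 + 0.7625·150) / 0.225625 = 388.25 / 0.225625 ≈ 1720.78

x_D = 998.89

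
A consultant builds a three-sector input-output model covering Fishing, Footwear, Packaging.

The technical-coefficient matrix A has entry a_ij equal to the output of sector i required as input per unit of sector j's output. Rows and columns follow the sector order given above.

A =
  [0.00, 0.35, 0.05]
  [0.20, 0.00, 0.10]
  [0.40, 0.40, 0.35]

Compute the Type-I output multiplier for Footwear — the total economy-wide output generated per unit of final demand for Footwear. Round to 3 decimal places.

I − A =
  [   1.00    -0.35    -0.05]
  [  -0.20     1.00    -0.10]
  [  -0.40    -0.40     0.65]
Cofactors of I−A, C_ij = (−1)^(i+j)·(minor ij) (rows/columns in the sector order above):
  C_11 = (1.00)(0.65) − (-0.10)(-0.40) = 0.6100
  C_12 = −[(-0.20)(0.65) − (-0.10)(-0.40)] = 0.1700
  C_13 = (-0.20)(-0.40) − (1.00)(-0.40) = 0.4800
  C_21 = −[(-0.35)(0.65) − (-0.05)(-0.40)] = 0.2475
  C_22 = (1.00)(0.65) − (-0.05)(-0.40) = 0.6300
  C_23 = −[(1.00)(-0.40) − (-0.35)(-0.40)] = 0.5400
  C_31 = (-0.35)(-0.10) − (-0.05)(1.00) = 0.0850
  C_32 = −[(1.00)(-0.10) − (-0.05)(-0.20)] = 0.1100
  C_33 = (1.00)(1.00) − (-0.35)(-0.20) = 0.9300
det(I−A) = Σ_j (I−A)_1j·C_1j = (1.00)(0.6100) + (-0.35)(0.1700) + (-0.05)(0.4800) = 0.5265
adj(I−A) = Cᵀ =
  [ 0.6100   0.2475   0.0850]
  [ 0.1700   0.6300   0.1100]
  [ 0.4800   0.5400   0.9300]
(I − A)⁻¹ = adj(I−A) / det(I−A) ≈
  [   1.1586     0.4701     0.1614]
  [   0.3229     1.1966     0.2089]
  [   0.9117     1.0256     1.7664]
The output multiplier for sector j is the column-j sum of the Leontief inverse (I − A)⁻¹ = adj(I−A) / det(I−A).
Column 2 of adj(I−A): (0.2475, 0.6300, 0.5400); det(I−A) = 0.5265.
m_2 = (0.2475 + 0.6300 + 0.5400) / 0.5265 = 1.4175 / 0.5265 ≈ 2.692.

m_2 = 2.692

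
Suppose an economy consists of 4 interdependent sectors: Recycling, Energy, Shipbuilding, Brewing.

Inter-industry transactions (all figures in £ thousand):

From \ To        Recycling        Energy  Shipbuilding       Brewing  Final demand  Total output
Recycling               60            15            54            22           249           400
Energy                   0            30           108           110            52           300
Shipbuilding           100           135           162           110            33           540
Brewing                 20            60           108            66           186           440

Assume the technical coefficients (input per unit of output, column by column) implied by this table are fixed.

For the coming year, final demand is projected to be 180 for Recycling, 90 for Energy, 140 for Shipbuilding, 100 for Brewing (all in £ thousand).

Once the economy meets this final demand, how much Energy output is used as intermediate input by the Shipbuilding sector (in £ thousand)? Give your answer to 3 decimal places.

z_23 = 137.726

Technical coefficients a_ij = z_ij / X_j:
  a_11 = 60/400 = 0.15, a_21 = 0/400 = 0.00, a_31 = 100/400 = 0.25, a_41 = 20/400 = 0.05
  a_12 = 15/300 = 0.05, a_22 = 30/300 = 0.10, a_32 = 135/300 = 0.45, a_42 = 60/300 = 0.20
  a_13 = 54/540 = 0.10, a_23 = 108/540 = 0.20, a_33 = 162/540 = 0.30, a_43 = 108/540 = 0.20
  a_14 = 22/440 = 0.05, a_24 = 110/440 = 0.25, a_34 = 110/440 = 0.25, a_44 = 66/440 = 0.15
I − A =
  [   0.85    -0.05    -0.10    -0.05]
  [   0.00     0.90    -0.20    -0.25]
  [  -0.25    -0.45     0.70    -0.25]
  [  -0.05    -0.20    -0.20     0.85]
Compute the cofactors C_ij = (−1)^(i+j)·(3×3 minor ij) of I−A; the adjugate is their transpose:
adj(I−A) = Cᵀ =
  [ 0.346500   0.082000   0.093500   0.072000]
  [ 0.066250   0.436500   0.187750   0.187500]
  [ 0.195625   0.380250   0.604875   0.301250]
  [ 0.082000   0.197000   0.192000   0.434000]
det(I−A) = Σ_j (I−A)_1j·C_1j = (0.85)(0.346500) + (-0.05)(0.066250) + (-0.10)(0.195625) + (-0.05)(0.082000) = 0.26755
(I − A)⁻¹ = adj(I−A) / det(I−A) ≈
  [   1.2951     0.3065     0.3495     0.2691]
  [   0.2476     1.6315     0.7017     0.7008]
  [   0.7312     1.4212     2.2608     1.1260]
  [   0.3065     0.7363     0.7176     1.6221]
First solve x = (I − A)⁻¹ d = adj(I−A)·d / det(I−A); in particular x_3 = (0.195625·180 + 0.380250·90 + 0.604875·140 + 0.301250·100) / 0.26755 = 184.2425 / 0.26755 ≈ 688.62829.
Intermediate flow from 2 to 3: z_23 = a_23 · x_3 = 0.20 × 184.2425 / 0.26755 = 36.8485 / 0.26755 ≈ 137.726.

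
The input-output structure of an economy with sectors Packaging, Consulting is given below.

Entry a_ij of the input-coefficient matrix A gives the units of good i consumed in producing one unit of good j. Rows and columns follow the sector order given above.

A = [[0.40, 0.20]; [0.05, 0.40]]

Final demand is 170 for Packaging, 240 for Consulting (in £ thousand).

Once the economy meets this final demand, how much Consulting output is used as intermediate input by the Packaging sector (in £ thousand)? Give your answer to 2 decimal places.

z_21 = 21.43

I − A =
  [   0.60    -0.20]
  [  -0.05     0.60]
det(I−A) = (0.60)(0.60) − (-0.20)(-0.05) = 0.3500
adj(I−A) = [[0.60, 0.20], [0.05, 0.60]]
(I − A)⁻¹ = adj(I−A) / det(I−A) ≈
  [   1.7143     0.5714]
  [   0.1429     1.7143]
First solve x = (I − A)⁻¹ d = adj(I−A)·d / det(I−A); in particular x_1 = (0.60·170 + 0.20·240) / 0.3500 = 150.00 / 0.3500 ≈ 428.5714.
Intermediate flow from 2 to 1: z_21 = a_21 · x_1 = 0.05 × 150.00 / 0.3500 = 7.50 / 0.3500 ≈ 21.43.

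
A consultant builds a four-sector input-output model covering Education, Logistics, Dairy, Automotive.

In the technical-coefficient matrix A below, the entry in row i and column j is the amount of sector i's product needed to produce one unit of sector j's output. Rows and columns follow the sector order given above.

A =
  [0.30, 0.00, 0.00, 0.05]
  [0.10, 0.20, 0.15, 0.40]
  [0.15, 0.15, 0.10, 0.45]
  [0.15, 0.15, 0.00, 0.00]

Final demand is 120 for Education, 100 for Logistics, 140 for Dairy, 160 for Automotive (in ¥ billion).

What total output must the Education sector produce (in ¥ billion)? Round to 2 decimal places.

x_E = 188.47

I − A =
  [   0.70     0.00     0.00    -0.05]
  [  -0.10     0.80    -0.15    -0.40]
  [  -0.15    -0.15     0.90    -0.45]
  [  -0.15    -0.15     0.00     1.00]
Compute the cofactors C_ij = (−1)^(i+j)·(3×3 minor ij) of I−A; the adjugate is their transpose:
adj(I−A) = Cᵀ =
  [ 0.633375   0.006750   0.001125   0.034875]
  [ 0.176625   0.623250   0.103875   0.304875]
  [ 0.195750   0.152250   0.511250   0.300750]
  [ 0.121500   0.094500   0.015750   0.488250]
det(I−A) = Σ_j (I−A)_1j·C_1j = (0.70)(0.633375) + (0.00)(0.176625) + (0.00)(0.195750) + (-0.05)(0.121500) = 0.4372875
(I − A)⁻¹ = adj(I−A) / det(I−A) ≈
  [   1.4484     0.0154     0.0026     0.0798]
  [   0.4039     1.4253     0.2375     0.6972]
  [   0.4476     0.3482     1.1691     0.6878]
  [   0.2778     0.2161     0.0360     1.1165]
x = (I − A)⁻¹ d = adj(I−A)·d / det(I−A), with det(I−A) = 0.4372875:
  x_E = (0.633375·120 + 0.006750·100 + 0.001125·140 + 0.034875·160) / 0.4372875 = 82.4175 / 0.4372875 ≈ 188.47
  x_L = (0.176625·120 + 0.623250·100 + 0.103875·140 + 0.304875·160) / 0.4372875 = 146.8425 / 0.4372875 ≈ 335.80
  x_D = (0.195750·120 + 0.152250·100 + 0.511250·140 + 0.300750·160) / 0.4372875 = 158.41 / 0.4372875 ≈ 362.26
  x_A = (0.121500·120 + 0.094500·100 + 0.015750·140 + 0.488250·160) / 0.4372875 = 104.355 / 0.4372875 ≈ 238.64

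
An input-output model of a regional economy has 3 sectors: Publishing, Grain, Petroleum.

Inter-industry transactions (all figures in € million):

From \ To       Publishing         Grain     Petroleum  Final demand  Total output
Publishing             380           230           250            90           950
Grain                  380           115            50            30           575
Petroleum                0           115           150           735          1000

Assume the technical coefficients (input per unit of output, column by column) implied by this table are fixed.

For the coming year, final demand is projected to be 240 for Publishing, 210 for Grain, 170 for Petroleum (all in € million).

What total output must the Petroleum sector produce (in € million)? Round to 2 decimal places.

Technical coefficients a_ij = z_ij / X_j:
  a_11 = 380/950 = 0.40, a_21 = 380/950 = 0.40, a_31 = 0/950 = 0.00
  a_12 = 230/575 = 0.40, a_22 = 115/575 = 0.20, a_32 = 115/575 = 0.20
  a_13 = 250/1000 = 0.25, a_23 = 50/1000 = 0.05, a_33 = 150/1000 = 0.15
I − A =
  [   0.60    -0.40    -0.25]
  [  -0.40     0.80    -0.05]
  [   0.00    -0.20     0.85]
Cofactors of I−A, C_ij = (−1)^(i+j)·(minor ij) (rows/columns in the sector order above):
  C_11 = (0.80)(0.85) − (-0.05)(-0.20) = 0.6700
  C_12 = −[(-0.40)(0.85) − (-0.05)(0.00)] = 0.3400
  C_13 = (-0.40)(-0.20) − (0.80)(0.00) = 0.0800
  C_21 = −[(-0.40)(0.85) − (-0.25)(-0.20)] = 0.3900
  C_22 = (0.60)(0.85) − (-0.25)(0.00) = 0.5100
  C_23 = −[(0.60)(-0.20) − (-0.40)(0.00)] = 0.1200
  C_31 = (-0.40)(-0.05) − (-0.25)(0.80) = 0.2200
  C_32 = −[(0.60)(-0.05) − (-0.25)(-0.40)] = 0.1300
  C_33 = (0.60)(0.80) − (-0.40)(-0.40) = 0.3200
det(I−A) = Σ_j (I−A)_1j·C_1j = (0.60)(0.6700) + (-0.40)(0.3400) + (-0.25)(0.0800) = 0.2460
adj(I−A) = Cᵀ =
  [ 0.6700   0.3900   0.2200]
  [ 0.3400   0.5100   0.1300]
  [ 0.0800   0.1200   0.3200]
(I − A)⁻¹ = adj(I−A) / det(I−A) ≈
  [   2.7236     1.5854     0.8943]
  [   1.3821     2.0732     0.5285]
  [   0.3252     0.4878     1.3008]
x = (I − A)⁻¹ d = adj(I−A)·d / det(I−A), with det(I−A) = 0.2460:
  x_1 = (0.6700·240 + 0.3900·210 + 0.2200·170) / 0.2460 = 280.10 / 0.2460 ≈ 1138.62
  x_2 = (0.3400·240 + 0.5100·210 + 0.1300·170) / 0.2460 = 210.80 / 0.2460 ≈ 856.91
  x_3 = (0.0800·240 + 0.1200·210 + 0.3200·170) / 0.2460 = 98.80 / 0.2460 ≈ 401.63

x_3 = 401.63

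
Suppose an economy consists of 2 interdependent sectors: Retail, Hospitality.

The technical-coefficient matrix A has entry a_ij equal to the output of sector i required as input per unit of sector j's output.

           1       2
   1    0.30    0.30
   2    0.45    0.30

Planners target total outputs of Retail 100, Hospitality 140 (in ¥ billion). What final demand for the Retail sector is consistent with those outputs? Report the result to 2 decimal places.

d_1 = 28.00

I − A =
  [   0.70    -0.30]
  [  -0.45     0.70]
d = (I − A) x:
  d_1 = (+0.70)·100 + (-0.30)·140 = 28.00
  d_2 = (-0.45)·100 + (+0.70)·140 = 53.00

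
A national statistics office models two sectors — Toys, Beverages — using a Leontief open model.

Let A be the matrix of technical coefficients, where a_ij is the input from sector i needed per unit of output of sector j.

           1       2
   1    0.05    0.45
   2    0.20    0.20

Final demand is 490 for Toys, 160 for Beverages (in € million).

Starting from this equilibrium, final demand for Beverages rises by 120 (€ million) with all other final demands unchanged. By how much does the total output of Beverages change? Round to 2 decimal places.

I − A =
  [   0.95    -0.45]
  [  -0.20     0.80]
det(I−A) = (0.95)(0.80) − (-0.45)(-0.20) = 0.6700
adj(I−A) = [[0.80, 0.45], [0.20, 0.95]]
(I − A)⁻¹ = adj(I−A) / det(I−A) ≈
  [   1.1940     0.6716]
  [   0.2985     1.4179]
Δx = (I − A)⁻¹ Δd with Δd having +120 in the Beverages component and 0 elsewhere.
So Δx_2 = L_22 · (+120), where L_22 = adj(I−A)_22 / det(I−A) = 0.95 / 0.6700.
Δx_2 = 0.95 × (+120) / 0.6700 = 114.00 / 0.6700 ≈ 170.15.

Δx_2 = 170.15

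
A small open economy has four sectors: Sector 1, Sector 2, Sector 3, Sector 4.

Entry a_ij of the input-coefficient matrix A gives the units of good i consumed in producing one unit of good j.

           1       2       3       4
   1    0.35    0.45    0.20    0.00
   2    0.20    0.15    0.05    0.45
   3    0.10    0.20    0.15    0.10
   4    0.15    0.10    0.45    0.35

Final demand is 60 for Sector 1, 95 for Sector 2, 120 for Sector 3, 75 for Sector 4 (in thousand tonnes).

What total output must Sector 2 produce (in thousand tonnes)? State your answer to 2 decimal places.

x_2 = 679.52

I − A =
  [   0.65    -0.45    -0.20     0.00]
  [  -0.20     0.85    -0.05    -0.45]
  [  -0.10    -0.20     0.85    -0.10]
  [  -0.15    -0.10    -0.45     0.65]
Compute the cofactors C_ij = (−1)^(i+j)·(3×3 minor ij) of I−A; the adjugate is their transpose:
adj(I−A) = Cᵀ =
  [ 0.345625   0.256375   0.207250   0.209375]
  [ 0.183125   0.313875   0.192250   0.246875]
  [ 0.105000   0.127000   0.241000   0.125000]
  [ 0.180625   0.195375   0.244250   0.359375]
det(I−A) = Σ_j (I−A)_1j·C_1j = (0.65)(0.345625) + (-0.45)(0.183125) + (-0.20)(0.105000) + (0.00)(0.180625) = 0.12125
(I − A)⁻¹ = adj(I−A) / det(I−A) ≈
  [   2.8505     2.1144     1.7093     1.7268]
  [   1.5103     2.5887     1.5856     2.0361]
  [   0.8660     1.0474     1.9876     1.0309]
  [   1.4897     1.6113     2.0144     2.9639]
x = (I − A)⁻¹ d = adj(I−A)·d / det(I−A), with det(I−A) = 0.12125:
  x_1 = (0.345625·60 + 0.256375·95 + 0.207250·120 + 0.209375·75) / 0.12125 = 85.66625 / 0.12125 ≈ 706.53
  x_2 = (0.183125·60 + 0.313875·95 + 0.192250·120 + 0.246875·75) / 0.12125 = 82.39125 / 0.12125 ≈ 679.52
  x_3 = (0.105000·60 + 0.127000·95 + 0.241000·120 + 0.125000·75) / 0.12125 = 56.66 / 0.12125 ≈ 467.30
  x_4 = (0.180625·60 + 0.195375·95 + 0.244250·120 + 0.359375·75) / 0.12125 = 85.66125 / 0.12125 ≈ 706.48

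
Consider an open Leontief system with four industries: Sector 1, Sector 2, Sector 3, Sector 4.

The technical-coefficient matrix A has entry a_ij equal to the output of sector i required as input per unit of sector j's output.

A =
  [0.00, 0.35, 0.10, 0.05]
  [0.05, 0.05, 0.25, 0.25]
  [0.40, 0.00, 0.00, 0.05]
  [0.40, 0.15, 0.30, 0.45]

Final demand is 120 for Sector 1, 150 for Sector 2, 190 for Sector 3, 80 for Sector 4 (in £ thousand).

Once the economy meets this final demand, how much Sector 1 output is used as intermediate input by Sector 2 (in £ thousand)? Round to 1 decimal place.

I − A =
  [   1.00    -0.35    -0.10    -0.05]
  [  -0.05     0.95    -0.25    -0.25]
  [  -0.40     0.00     1.00    -0.05]
  [  -0.40    -0.15    -0.30     0.55]
Compute the cofactors C_ij = (−1)^(i+j)·(3×3 minor ij) of I−A; the adjugate is their transpose:
adj(I−A) = Cᵀ =
  [ 0.468875   0.195500   0.139000   0.144125]
  [ 0.216750   0.485000   0.221000   0.260250]
  [ 0.213375   0.094500   0.421000   0.100625]
  [ 0.516500   0.326000   0.391000   0.859500]
det(I−A) = Σ_j (I−A)_1j·C_1j = (1.00)(0.468875) + (-0.35)(0.216750) + (-0.10)(0.213375) + (-0.05)(0.516500) = 0.34585
(I − A)⁻¹ = adj(I−A) / det(I−A) ≈
  [   1.3557     0.5653     0.4019     0.4167]
  [   0.6267     1.4023     0.6390     0.7525]
  [   0.6170     0.2732     1.2173     0.2909]
  [   1.4934     0.9426     1.1305     2.4852]
First solve x = (I − A)⁻¹ d = adj(I−A)·d / det(I−A); in particular x_2 = (0.216750·120 + 0.485000·150 + 0.221000·190 + 0.260250·80) / 0.34585 = 161.57 / 0.34585 ≈ 467.168.
Intermediate flow from 1 to 2: z_12 = a_12 · x_2 = 0.35 × 161.57 / 0.34585 = 56.5495 / 0.34585 ≈ 163.5.

z_12 = 163.5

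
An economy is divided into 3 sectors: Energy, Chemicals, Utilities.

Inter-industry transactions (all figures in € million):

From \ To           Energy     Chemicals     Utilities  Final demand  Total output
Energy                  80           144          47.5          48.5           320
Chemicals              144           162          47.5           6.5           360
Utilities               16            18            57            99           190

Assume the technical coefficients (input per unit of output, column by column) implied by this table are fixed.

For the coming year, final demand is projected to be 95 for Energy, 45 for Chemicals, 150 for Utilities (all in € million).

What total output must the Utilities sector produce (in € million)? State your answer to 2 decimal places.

Technical coefficients a_ij = z_ij / X_j:
  a_11 = 80/320 = 0.25, a_21 = 144/320 = 0.45, a_31 = 16/320 = 0.05
  a_12 = 144/360 = 0.40, a_22 = 162/360 = 0.45, a_32 = 18/360 = 0.05
  a_13 = 47.5/190 = 0.25, a_23 = 47.5/190 = 0.25, a_33 = 57/190 = 0.30
I − A =
  [   0.75    -0.40    -0.25]
  [  -0.45     0.55    -0.25]
  [  -0.05    -0.05     0.70]
Cofactors of I−A, C_ij = (−1)^(i+j)·(minor ij) (rows/columns in the sector order above):
  C_11 = (0.55)(0.70) − (-0.25)(-0.05) = 0.3725
  C_12 = −[(-0.45)(0.70) − (-0.25)(-0.05)] = 0.3275
  C_13 = (-0.45)(-0.05) − (0.55)(-0.05) = 0.0500
  C_21 = −[(-0.40)(0.70) − (-0.25)(-0.05)] = 0.2925
  C_22 = (0.75)(0.70) − (-0.25)(-0.05) = 0.5125
  C_23 = −[(0.75)(-0.05) − (-0.40)(-0.05)] = 0.0575
  C_31 = (-0.40)(-0.25) − (-0.25)(0.55) = 0.2375
  C_32 = −[(0.75)(-0.25) − (-0.25)(-0.45)] = 0.3000
  C_33 = (0.75)(0.55) − (-0.40)(-0.45) = 0.2325
det(I−A) = Σ_j (I−A)_1j·C_1j = (0.75)(0.3725) + (-0.40)(0.3275) + (-0.25)(0.0500) = 0.135875
adj(I−A) = Cᵀ =
  [ 0.3725   0.2925   0.2375]
  [ 0.3275   0.5125   0.3000]
  [ 0.0500   0.0575   0.2325]
(I − A)⁻¹ = adj(I−A) / det(I−A) ≈
  [   2.7415     2.1527     1.7479]
  [   2.4103     3.7718     2.2079]
  [   0.3680     0.4232     1.7111]
x = (I − A)⁻¹ d = adj(I−A)·d / det(I−A), with det(I−A) = 0.135875:
  x_1 = (0.3725·95 + 0.2925·45 + 0.2375·150) / 0.135875 = 84.175 / 0.135875 ≈ 619.50
  x_2 = (0.3275·95 + 0.5125·45 + 0.3000·150) / 0.135875 = 99.175 / 0.135875 ≈ 729.90
  x_3 = (0.0500·95 + 0.0575·45 + 0.2325·150) / 0.135875 = 42.2125 / 0.135875 ≈ 310.67

x_3 = 310.67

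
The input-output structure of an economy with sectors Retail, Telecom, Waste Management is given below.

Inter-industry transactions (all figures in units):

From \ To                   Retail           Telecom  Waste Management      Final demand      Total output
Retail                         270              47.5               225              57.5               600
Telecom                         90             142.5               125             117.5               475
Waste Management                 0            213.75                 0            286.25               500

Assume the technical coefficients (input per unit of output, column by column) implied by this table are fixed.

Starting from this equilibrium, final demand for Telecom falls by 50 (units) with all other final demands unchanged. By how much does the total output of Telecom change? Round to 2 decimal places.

Δx_2 = -99.01

Technical coefficients a_ij = z_ij / X_j:
  a_11 = 270/600 = 0.45, a_21 = 90/600 = 0.15, a_31 = 0/600 = 0.00
  a_12 = 47.5/475 = 0.10, a_22 = 142.5/475 = 0.30, a_32 = 213.75/475 = 0.45
  a_13 = 225/500 = 0.45, a_23 = 125/500 = 0.25, a_33 = 0/500 = 0.00
I − A =
  [   0.55    -0.10    -0.45]
  [  -0.15     0.70    -0.25]
  [   0.00    -0.45     1.00]
Cofactors of I−A, C_ij = (−1)^(i+j)·(minor ij) (rows/columns in the sector order above):
  C_11 = (0.70)(1.00) − (-0.25)(-0.45) = 0.5875
  C_12 = −[(-0.15)(1.00) − (-0.25)(0.00)] = 0.1500
  C_13 = (-0.15)(-0.45) − (0.70)(0.00) = 0.0675
  C_21 = −[(-0.10)(1.00) − (-0.45)(-0.45)] = 0.3025
  C_22 = (0.55)(1.00) − (-0.45)(0.00) = 0.5500
  C_23 = −[(0.55)(-0.45) − (-0.10)(0.00)] = 0.2475
  C_31 = (-0.10)(-0.25) − (-0.45)(0.70) = 0.3400
  C_32 = −[(0.55)(-0.25) − (-0.45)(-0.15)] = 0.2050
  C_33 = (0.55)(0.70) − (-0.10)(-0.15) = 0.3700
det(I−A) = Σ_j (I−A)_1j·C_1j = (0.55)(0.5875) + (-0.10)(0.1500) + (-0.45)(0.0675) = 0.27775
adj(I−A) = Cᵀ =
  [ 0.5875   0.3025   0.3400]
  [ 0.1500   0.5500   0.2050]
  [ 0.0675   0.2475   0.3700]
(I − A)⁻¹ = adj(I−A) / det(I−A) ≈
  [   2.1152     1.0891     1.2241]
  [   0.5401     1.9802     0.7381]
  [   0.2430     0.8911     1.3321]
Δx = (I − A)⁻¹ Δd with Δd having -50 in the Telecom component and 0 elsewhere.
So Δx_2 = L_22 · (-50), where L_22 = adj(I−A)_22 / det(I−A) = 0.5500 / 0.27775.
Δx_2 = 0.5500 × (-50) / 0.27775 = -27.50 / 0.27775 ≈ -99.01.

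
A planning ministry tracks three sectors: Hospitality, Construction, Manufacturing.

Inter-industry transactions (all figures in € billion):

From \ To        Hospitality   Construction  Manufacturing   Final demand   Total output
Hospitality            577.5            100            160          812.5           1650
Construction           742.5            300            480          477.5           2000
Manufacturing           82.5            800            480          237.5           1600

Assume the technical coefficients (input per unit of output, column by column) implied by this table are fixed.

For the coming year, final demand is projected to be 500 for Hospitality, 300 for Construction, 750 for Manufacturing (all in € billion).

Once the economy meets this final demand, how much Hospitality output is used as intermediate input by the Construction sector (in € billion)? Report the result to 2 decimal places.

z_HC = 88.89

Technical coefficients a_ij = z_ij / X_j:
  a_HH = 577.5/1650 = 0.35, a_CH = 742.5/1650 = 0.45, a_MH = 82.5/1650 = 0.05
  a_HC = 100/2000 = 0.05, a_CC = 300/2000 = 0.15, a_MC = 800/2000 = 0.40
  a_HM = 160/1600 = 0.10, a_CM = 480/1600 = 0.30, a_MM = 480/1600 = 0.30
I − A =
  [   0.65    -0.05    -0.10]
  [  -0.45     0.85    -0.30]
  [  -0.05    -0.40     0.70]
Cofactors of I−A, C_ij = (−1)^(i+j)·(minor ij) (rows/columns in the sector order above):
  C_11 = (0.85)(0.70) − (-0.30)(-0.40) = 0.4750
  C_12 = −[(-0.45)(0.70) − (-0.30)(-0.05)] = 0.3300
  C_13 = (-0.45)(-0.40) − (0.85)(-0.05) = 0.2225
  C_21 = −[(-0.05)(0.70) − (-0.10)(-0.40)] = 0.0750
  C_22 = (0.65)(0.70) − (-0.10)(-0.05) = 0.4500
  C_23 = −[(0.65)(-0.40) − (-0.05)(-0.05)] = 0.2625
  C_31 = (-0.05)(-0.30) − (-0.10)(0.85) = 0.1000
  C_32 = −[(0.65)(-0.30) − (-0.10)(-0.45)] = 0.2400
  C_33 = (0.65)(0.85) − (-0.05)(-0.45) = 0.5300
det(I−A) = Σ_j (I−A)_1j·C_1j = (0.65)(0.4750) + (-0.05)(0.3300) + (-0.10)(0.2225) = 0.2700
adj(I−A) = Cᵀ =
  [ 0.4750   0.0750   0.1000]
  [ 0.3300   0.4500   0.2400]
  [ 0.2225   0.2625   0.5300]
(I − A)⁻¹ = adj(I−A) / det(I−A) ≈
  [   1.7593     0.2778     0.3704]
  [   1.2222     1.6667     0.8889]
  [   0.8241     0.9722     1.9630]
First solve x = (I − A)⁻¹ d = adj(I−A)·d / det(I−A); in particular x_C = (0.3300·500 + 0.4500·300 + 0.2400·750) / 0.2700 = 480.00 / 0.2700 ≈ 1777.7778.
Intermediate flow from H to C: z_HC = a_HC · x_C = 0.05 × 480.00 / 0.2700 = 24.00 / 0.2700 ≈ 88.89.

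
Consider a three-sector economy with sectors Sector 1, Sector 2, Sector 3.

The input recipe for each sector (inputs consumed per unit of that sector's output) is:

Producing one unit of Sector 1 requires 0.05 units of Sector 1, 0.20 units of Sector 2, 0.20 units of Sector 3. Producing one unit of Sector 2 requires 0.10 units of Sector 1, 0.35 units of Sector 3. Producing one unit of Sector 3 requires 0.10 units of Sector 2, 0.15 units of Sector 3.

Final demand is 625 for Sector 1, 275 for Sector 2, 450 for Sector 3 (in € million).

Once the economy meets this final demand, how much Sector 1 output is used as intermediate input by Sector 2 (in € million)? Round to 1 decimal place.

I − A =
  [   0.95    -0.10     0.00]
  [  -0.20     1.00    -0.10]
  [  -0.20    -0.35     0.85]
Cofactors of I−A, C_ij = (−1)^(i+j)·(minor ij) (rows/columns in the sector order above):
  C_11 = (1.00)(0.85) − (-0.10)(-0.35) = 0.8150
  C_12 = −[(-0.20)(0.85) − (-0.10)(-0.20)] = 0.1900
  C_13 = (-0.20)(-0.35) − (1.00)(-0.20) = 0.2700
  C_21 = −[(-0.10)(0.85) − (0.00)(-0.35)] = 0.0850
  C_22 = (0.95)(0.85) − (0.00)(-0.20) = 0.8075
  C_23 = −[(0.95)(-0.35) − (-0.10)(-0.20)] = 0.3525
  C_31 = (-0.10)(-0.10) − (0.00)(1.00) = 0.0100
  C_32 = −[(0.95)(-0.10) − (0.00)(-0.20)] = 0.0950
  C_33 = (0.95)(1.00) − (-0.10)(-0.20) = 0.9300
det(I−A) = Σ_j (I−A)_1j·C_1j = (0.95)(0.8150) + (-0.10)(0.1900) + (0.00)(0.2700) = 0.75525
adj(I−A) = Cᵀ =
  [ 0.8150   0.0850   0.0100]
  [ 0.1900   0.8075   0.0950]
  [ 0.2700   0.3525   0.9300]
(I − A)⁻¹ = adj(I−A) / det(I−A) ≈
  [   1.0791     0.1125     0.0132]
  [   0.2516     1.0692     0.1258]
  [   0.3575     0.4667     1.2314]
First solve x = (I − A)⁻¹ d = adj(I−A)·d / det(I−A); in particular x_2 = (0.1900·625 + 0.8075·275 + 0.0950·450) / 0.75525 = 383.5625 / 0.75525 ≈ 507.862.
Intermediate flow from 1 to 2: z_12 = a_12 · x_2 = 0.10 × 383.5625 / 0.75525 = 38.35625 / 0.75525 ≈ 50.8.

z_12 = 50.8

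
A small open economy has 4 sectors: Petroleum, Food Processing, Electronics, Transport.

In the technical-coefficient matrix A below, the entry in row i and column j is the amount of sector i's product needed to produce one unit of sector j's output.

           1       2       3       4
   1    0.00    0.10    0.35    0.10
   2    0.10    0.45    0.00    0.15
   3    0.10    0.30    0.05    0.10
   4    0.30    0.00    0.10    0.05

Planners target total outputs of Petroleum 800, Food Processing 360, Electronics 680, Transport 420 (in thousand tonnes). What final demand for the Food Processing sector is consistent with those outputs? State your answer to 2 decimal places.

I − A =
  [   1.00    -0.10    -0.35    -0.10]
  [  -0.10     0.55     0.00    -0.15]
  [  -0.10    -0.30     0.95    -0.10]
  [  -0.30     0.00    -0.10     0.95]
d = (I − A) x:
  d_1 = (+1.00)·800 + (-0.10)·360 + (-0.35)·680 + (-0.10)·420 = 484.00
  d_2 = (-0.10)·800 + (+0.55)·360 + (+0.00)·680 + (-0.15)·420 = 55.00
  d_3 = (-0.10)·800 + (-0.30)·360 + (+0.95)·680 + (-0.10)·420 = 416.00
  d_4 = (-0.30)·800 + (+0.00)·360 + (-0.10)·680 + (+0.95)·420 = 91.00

d_2 = 55.00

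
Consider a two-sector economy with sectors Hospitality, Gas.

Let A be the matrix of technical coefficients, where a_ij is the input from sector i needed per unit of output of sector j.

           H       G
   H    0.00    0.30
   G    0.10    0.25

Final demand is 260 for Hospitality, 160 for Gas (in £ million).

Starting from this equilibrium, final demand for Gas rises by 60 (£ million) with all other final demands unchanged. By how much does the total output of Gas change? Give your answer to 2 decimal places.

Δx_G = 83.33

I − A =
  [   1.00    -0.30]
  [  -0.10     0.75]
det(I−A) = (1.00)(0.75) − (-0.30)(-0.10) = 0.7200
adj(I−A) = [[0.75, 0.30], [0.10, 1.00]]
(I − A)⁻¹ = adj(I−A) / det(I−A) ≈
  [   1.0417     0.4167]
  [   0.1389     1.3889]
Δx = (I − A)⁻¹ Δd with Δd having +60 in the Gas component and 0 elsewhere.
So Δx_G = L_GG · (+60), where L_GG = adj(I−A)_GG / det(I−A) = 1.00 / 0.7200.
Δx_G = 1.00 × (+60) / 0.7200 = 60.00 / 0.7200 ≈ 83.33.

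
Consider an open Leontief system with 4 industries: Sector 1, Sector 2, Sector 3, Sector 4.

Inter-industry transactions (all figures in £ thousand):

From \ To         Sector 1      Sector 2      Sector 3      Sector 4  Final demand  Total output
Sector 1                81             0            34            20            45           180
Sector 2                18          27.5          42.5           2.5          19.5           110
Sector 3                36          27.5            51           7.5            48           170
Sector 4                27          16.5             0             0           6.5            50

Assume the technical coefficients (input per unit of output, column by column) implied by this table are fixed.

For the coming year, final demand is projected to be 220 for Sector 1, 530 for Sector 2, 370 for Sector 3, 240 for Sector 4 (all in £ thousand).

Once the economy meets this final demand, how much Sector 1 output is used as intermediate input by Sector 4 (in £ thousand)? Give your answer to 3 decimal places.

Technical coefficients a_ij = z_ij / X_j:
  a_11 = 81/180 = 0.45, a_21 = 18/180 = 0.10, a_31 = 36/180 = 0.20, a_41 = 27/180 = 0.15
  a_12 = 0/110 = 0.00, a_22 = 27.5/110 = 0.25, a_32 = 27.5/110 = 0.25, a_42 = 16.5/110 = 0.15
  a_13 = 34/170 = 0.20, a_23 = 42.5/170 = 0.25, a_33 = 51/170 = 0.30, a_43 = 0/170 = 0.00
  a_14 = 20/50 = 0.40, a_24 = 2.5/50 = 0.05, a_34 = 7.5/50 = 0.15, a_44 = 0/50 = 0.00
I − A =
  [   0.55     0.00    -0.20    -0.40]
  [  -0.10     0.75    -0.25    -0.05]
  [  -0.20    -0.25     0.70    -0.15]
  [  -0.15    -0.15     0.00     1.00]
Compute the cofactors C_ij = (−1)^(i+j)·(3×3 minor ij) of I−A; the adjugate is their transpose:
adj(I−A) = Cᵀ =
  [ 0.451625   0.096500   0.163500   0.210000]
  [ 0.130875   0.298500   0.144000   0.088875]
  [ 0.194500   0.146875   0.357375   0.138750]
  [ 0.087375   0.059250   0.046125   0.219375]
det(I−A) = Σ_j (I−A)_1j·C_1j = (0.55)(0.451625) + (0.00)(0.130875) + (-0.20)(0.194500) + (-0.40)(0.087375) = 0.17454375
(I − A)⁻¹ = adj(I−A) / det(I−A) ≈
  [   2.5875     0.5529     0.9367     1.2031]
  [   0.7498     1.7102     0.8250     0.5092]
  [   1.1143     0.8415     2.0475     0.7949]
  [   0.5006     0.3395     0.2643     1.2568]
First solve x = (I − A)⁻¹ d = adj(I−A)·d / det(I−A); in particular x_4 = (0.087375·220 + 0.059250·530 + 0.046125·370 + 0.219375·240) / 0.17454375 = 120.34125 / 0.17454375 ≈ 689.46181.
Intermediate flow from 1 to 4: z_14 = a_14 · x_4 = 0.40 × 120.34125 / 0.17454375 = 48.1365 / 0.17454375 ≈ 275.785.

z_14 = 275.785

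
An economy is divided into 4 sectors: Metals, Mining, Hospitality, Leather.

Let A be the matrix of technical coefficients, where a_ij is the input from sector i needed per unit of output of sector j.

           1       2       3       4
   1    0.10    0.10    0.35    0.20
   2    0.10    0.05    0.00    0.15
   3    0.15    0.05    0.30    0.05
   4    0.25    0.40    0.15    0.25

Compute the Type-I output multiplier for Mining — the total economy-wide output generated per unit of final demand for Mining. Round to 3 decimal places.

I − A =
  [   0.90    -0.10    -0.35    -0.20]
  [  -0.10     0.95     0.00    -0.15]
  [  -0.15    -0.05     0.70    -0.05]
  [  -0.25    -0.40    -0.15     0.75]
Compute the cofactors C_ij = (−1)^(i+j)·(3×3 minor ij) of I−A; the adjugate is their transpose:
adj(I−A) = Cᵀ =
  [ 0.448500   0.129375   0.259125   0.162750]
  [ 0.081375   0.382500   0.062625   0.102375]
  [ 0.117375   0.073750   0.520500   0.080750]
  [ 0.216375   0.261875   0.223875   0.539875]
det(I−A) = Σ_j (I−A)_1j·C_1j = (0.90)(0.448500) + (-0.10)(0.081375) + (-0.35)(0.117375) + (-0.20)(0.216375) = 0.31115625
(I − A)⁻¹ = adj(I−A) / det(I−A) ≈
  [   1.4414     0.4158     0.8328     0.5230]
  [   0.2615     1.2293     0.2013     0.3290]
  [   0.3772     0.2370     1.6728     0.2595]
  [   0.6954     0.8416     0.7195     1.7351]
The output multiplier for sector j is the column-j sum of the Leontief inverse (I − A)⁻¹ = adj(I−A) / det(I−A).
Column 2 of adj(I−A): (0.129375, 0.382500, 0.073750, 0.261875); det(I−A) = 0.31115625.
m_2 = (0.129375 + 0.382500 + 0.073750 + 0.261875) / 0.31115625 = 0.8475 / 0.31115625 ≈ 2.724.

m_2 = 2.724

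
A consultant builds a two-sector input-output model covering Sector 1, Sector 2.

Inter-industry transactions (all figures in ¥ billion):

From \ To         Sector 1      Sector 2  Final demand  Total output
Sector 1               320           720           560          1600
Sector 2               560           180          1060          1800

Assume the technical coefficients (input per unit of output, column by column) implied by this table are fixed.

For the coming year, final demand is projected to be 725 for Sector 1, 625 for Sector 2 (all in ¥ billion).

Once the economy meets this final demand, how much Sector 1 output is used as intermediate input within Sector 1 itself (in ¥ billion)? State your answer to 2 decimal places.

z_11 = 311.21

Technical coefficients a_ij = z_ij / X_j:
  a_11 = 320/1600 = 0.20, a_21 = 560/1600 = 0.35
  a_12 = 720/1800 = 0.40, a_22 = 180/1800 = 0.10
I − A =
  [   0.80    -0.40]
  [  -0.35     0.90]
det(I−A) = (0.80)(0.90) − (-0.40)(-0.35) = 0.5800
adj(I−A) = [[0.90, 0.40], [0.35, 0.80]]
(I − A)⁻¹ = adj(I−A) / det(I−A) ≈
  [   1.5517     0.6897]
  [   0.6034     1.3793]
First solve x = (I − A)⁻¹ d = adj(I−A)·d / det(I−A); in particular x_1 = (0.90·725 + 0.40·625) / 0.5800 = 902.50 / 0.5800 ≈ 1556.0345.
Intermediate flow from 1 to 1: z_11 = a_11 · x_1 = 0.20 × 902.50 / 0.5800 = 180.50 / 0.5800 ≈ 311.21.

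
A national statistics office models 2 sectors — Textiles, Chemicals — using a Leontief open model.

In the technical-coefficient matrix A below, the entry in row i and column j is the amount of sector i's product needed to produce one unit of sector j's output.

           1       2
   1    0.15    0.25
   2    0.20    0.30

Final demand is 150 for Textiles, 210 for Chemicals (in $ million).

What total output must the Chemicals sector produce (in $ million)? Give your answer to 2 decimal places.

x_2 = 382.57

I − A =
  [   0.85    -0.25]
  [  -0.20     0.70]
det(I−A) = (0.85)(0.70) − (-0.25)(-0.20) = 0.5450
adj(I−A) = [[0.70, 0.25], [0.20, 0.85]]
(I − A)⁻¹ = adj(I−A) / det(I−A) ≈
  [   1.2844     0.4587]
  [   0.3670     1.5596]
x = (I − A)⁻¹ d = adj(I−A)·d / det(I−A), with det(I−A) = 0.5450:
  x_1 = (0.70·150 + 0.25·210) / 0.5450 = 157.50 / 0.5450 ≈ 288.99
  x_2 = (0.20·150 + 0.85·210) / 0.5450 = 208.50 / 0.5450 ≈ 382.57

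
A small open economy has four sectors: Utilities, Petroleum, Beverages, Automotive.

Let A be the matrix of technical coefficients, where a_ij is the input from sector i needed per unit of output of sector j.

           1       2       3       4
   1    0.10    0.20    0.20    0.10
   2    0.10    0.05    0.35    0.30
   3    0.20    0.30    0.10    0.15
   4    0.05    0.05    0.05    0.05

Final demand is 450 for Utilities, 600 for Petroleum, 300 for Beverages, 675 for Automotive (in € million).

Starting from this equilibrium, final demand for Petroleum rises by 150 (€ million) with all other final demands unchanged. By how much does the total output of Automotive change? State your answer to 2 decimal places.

Δx_4 = 18.58

I − A =
  [   0.90    -0.20    -0.20    -0.10]
  [  -0.10     0.95    -0.35    -0.30]
  [  -0.20    -0.30     0.90    -0.15]
  [  -0.05    -0.05    -0.05     0.95]
Compute the cofactors C_ij = (−1)^(i+j)·(3×3 minor ij) of I−A; the adjugate is their transpose:
adj(I−A) = Cᵀ =
  [ 0.684750   0.234000   0.253500   0.186000]
  [ 0.170375   0.717750   0.333500   0.297250]
  [ 0.218375   0.302250   0.771500   0.240250]
  [ 0.056500   0.066000   0.071500   0.599000]
det(I−A) = Σ_j (I−A)_1j·C_1j = (0.90)(0.684750) + (-0.20)(0.170375) + (-0.20)(0.218375) + (-0.10)(0.056500) = 0.532875
(I − A)⁻¹ = adj(I−A) / det(I−A) ≈
  [   1.2850     0.4391     0.4757     0.3490]
  [   0.3197     1.3469     0.6259     0.5578]
  [   0.4098     0.5672     1.4478     0.4509]
  [   0.1060     0.1239     0.1342     1.1241]
Δx = (I − A)⁻¹ Δd with Δd having +150 in the Petroleum component and 0 elsewhere.
So Δx_4 = L_42 · (+150), where L_42 = adj(I−A)_42 / det(I−A) = 0.066000 / 0.532875.
Δx_4 = 0.066000 × (+150) / 0.532875 = 9.90 / 0.532875 ≈ 18.58.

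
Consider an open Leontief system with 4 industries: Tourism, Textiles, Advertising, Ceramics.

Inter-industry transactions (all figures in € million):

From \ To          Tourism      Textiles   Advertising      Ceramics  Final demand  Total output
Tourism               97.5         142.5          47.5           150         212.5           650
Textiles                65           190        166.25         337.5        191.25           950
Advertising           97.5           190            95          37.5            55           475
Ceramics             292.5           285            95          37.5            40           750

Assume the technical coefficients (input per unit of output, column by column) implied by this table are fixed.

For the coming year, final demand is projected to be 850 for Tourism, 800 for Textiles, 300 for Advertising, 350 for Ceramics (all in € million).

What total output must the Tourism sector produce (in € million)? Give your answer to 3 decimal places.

x_1 = 2861.362

Technical coefficients a_ij = z_ij / X_j:
  a_11 = 97.5/650 = 0.15, a_21 = 65/650 = 0.10, a_31 = 97.5/650 = 0.15, a_41 = 292.5/650 = 0.45
  a_12 = 142.5/950 = 0.15, a_22 = 190/950 = 0.20, a_32 = 190/950 = 0.20, a_42 = 285/950 = 0.30
  a_13 = 47.5/475 = 0.10, a_23 = 166.25/475 = 0.35, a_33 = 95/475 = 0.20, a_43 = 95/475 = 0.20
  a_14 = 150/750 = 0.20, a_24 = 337.5/750 = 0.45, a_34 = 37.5/750 = 0.05, a_44 = 37.5/750 = 0.05
I − A =
  [   0.85    -0.15    -0.10    -0.20]
  [  -0.10     0.80    -0.35    -0.45]
  [  -0.15    -0.20     0.80    -0.05]
  [  -0.45    -0.30    -0.20     0.95]
Compute the cofactors C_ij = (−1)^(i+j)·(3×3 minor ij) of I−A; the adjugate is their transpose:
adj(I−A) = Cᵀ =
  [ 0.402250   0.189000   0.178875   0.183625]
  [ 0.308250   0.543000   0.361375   0.341125]
  [ 0.172750   0.190000   0.408625   0.147875]
  [ 0.324250   0.301000   0.284875   0.450625]
det(I−A) = Σ_j (I−A)_1j·C_1j = (0.85)(0.402250) + (-0.15)(0.308250) + (-0.10)(0.172750) + (-0.20)(0.324250) = 0.21355
(I − A)⁻¹ = adj(I−A) / det(I−A) ≈
  [   1.8836     0.8850     0.8376     0.8599]
  [   1.4435     2.5427     1.6922     1.5974]
  [   0.8089     0.8897     1.9135     0.6925]
  [   1.5184     1.4095     1.3340     2.1102]
x = (I − A)⁻¹ d = adj(I−A)·d / det(I−A), with det(I−A) = 0.21355:
  x_1 = (0.402250·850 + 0.189000·800 + 0.178875·300 + 0.183625·350) / 0.21355 = 611.04375 / 0.21355 ≈ 2861.362
  x_2 = (0.308250·850 + 0.543000·800 + 0.361375·300 + 0.341125·350) / 0.21355 = 924.21875 / 0.21355 ≈ 4327.880
  x_3 = (0.172750·850 + 0.190000·800 + 0.408625·300 + 0.147875·350) / 0.21355 = 473.18125 / 0.21355 ≈ 2215.787
  x_4 = (0.324250·850 + 0.301000·800 + 0.284875·300 + 0.450625·350) / 0.21355 = 759.59375 / 0.21355 ≈ 3556.983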